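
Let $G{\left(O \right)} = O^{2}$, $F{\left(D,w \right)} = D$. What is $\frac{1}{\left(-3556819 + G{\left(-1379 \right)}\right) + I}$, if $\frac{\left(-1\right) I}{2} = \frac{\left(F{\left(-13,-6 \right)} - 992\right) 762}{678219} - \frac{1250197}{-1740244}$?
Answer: $- \frac{196711090906}{325591708427311769} \approx -6.0416 \cdot 10^{-7}$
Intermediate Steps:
$I = \frac{161596299499}{196711090906}$ ($I = - 2 \left(\frac{\left(-13 - 992\right) 762}{678219} - \frac{1250197}{-1740244}\right) = - 2 \left(\left(-1005\right) 762 \cdot \frac{1}{678219} - - \frac{1250197}{1740244}\right) = - 2 \left(\left(-765810\right) \frac{1}{678219} + \frac{1250197}{1740244}\right) = - 2 \left(- \frac{255270}{226073} + \frac{1250197}{1740244}\right) = \left(-2\right) \left(- \frac{161596299499}{393422181812}\right) = \frac{161596299499}{196711090906} \approx 0.82149$)
$\frac{1}{\left(-3556819 + G{\left(-1379 \right)}\right) + I} = \frac{1}{\left(-3556819 + \left(-1379\right)^{2}\right) + \frac{161596299499}{196711090906}} = \frac{1}{\left(-3556819 + 1901641\right) + \frac{161596299499}{196711090906}} = \frac{1}{-1655178 + \frac{161596299499}{196711090906}} = \frac{1}{- \frac{325591708427311769}{196711090906}} = - \frac{196711090906}{325591708427311769}$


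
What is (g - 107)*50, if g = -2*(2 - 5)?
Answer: -5050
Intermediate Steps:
g = 6 (g = -2*(-3) = 6)
(g - 107)*50 = (6 - 107)*50 = -101*50 = -5050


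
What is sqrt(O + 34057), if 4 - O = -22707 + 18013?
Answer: sqrt(38755) ≈ 196.86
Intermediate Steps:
O = 4698 (O = 4 - (-22707 + 18013) = 4 - 1*(-4694) = 4 + 4694 = 4698)
sqrt(O + 34057) = sqrt(4698 + 34057) = sqrt(38755)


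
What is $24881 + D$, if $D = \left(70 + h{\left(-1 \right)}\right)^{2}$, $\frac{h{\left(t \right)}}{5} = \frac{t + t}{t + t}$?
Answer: $30506$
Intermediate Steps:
$h{\left(t \right)} = 5$ ($h{\left(t \right)} = 5 \frac{t + t}{t + t} = 5 \frac{2 t}{2 t} = 5 \cdot 2 t \frac{1}{2 t} = 5 \cdot 1 = 5$)
$D = 5625$ ($D = \left(70 + 5\right)^{2} = 75^{2} = 5625$)
$24881 + D = 24881 + 5625 = 30506$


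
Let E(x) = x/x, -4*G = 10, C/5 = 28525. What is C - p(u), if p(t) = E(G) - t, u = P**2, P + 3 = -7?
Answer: 142724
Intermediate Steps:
C = 142625 (C = 5*28525 = 142625)
P = -10 (P = -3 - 7 = -10)
G = -5/2 (G = -1/4*10 = -5/2 ≈ -2.5000)
u = 100 (u = (-10)**2 = 100)
E(x) = 1
p(t) = 1 - t
C - p(u) = 142625 - (1 - 1*100) = 142625 - (1 - 100) = 142625 - 1*(-99) = 142625 + 99 = 142724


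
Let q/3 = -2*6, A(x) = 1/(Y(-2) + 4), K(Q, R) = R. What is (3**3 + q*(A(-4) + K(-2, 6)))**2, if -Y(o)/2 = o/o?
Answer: 42849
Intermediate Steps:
Y(o) = -2 (Y(o) = -2*o/o = -2*1 = -2)
A(x) = 1/2 (A(x) = 1/(-2 + 4) = 1/2)
q = -36 (q = 3*(-2*6) = 3*(-12) = -36)
(3**3 + q*(A(-4) + K(-2, 6)))**2 = (3**3 - 36*(1/2 + 6))**2 = (27 - 36*13/2)**2 = (27 - 234)**2 = (-207)**2 = 42849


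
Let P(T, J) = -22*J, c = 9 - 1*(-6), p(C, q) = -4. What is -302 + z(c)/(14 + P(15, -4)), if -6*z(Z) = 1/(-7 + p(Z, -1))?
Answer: -2033063/6732 ≈ -302.00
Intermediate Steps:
c = 15 (c = 9 + 6 = 15)
z(Z) = 1/66 (z(Z) = -1/(6*(-7 - 4)) = -1/6/(-11) = -1/6*(-1/11) = 1/66)
-302 + z(c)/(14 + P(15, -4)) = -302 + (1/66)/(14 - 22*(-4)) = -302 + (1/66)/(14 + 88) = -302 + (1/66)/102 = -302 + (1/102)*(1/66) = -302 + 1/6732 = -2033063/6732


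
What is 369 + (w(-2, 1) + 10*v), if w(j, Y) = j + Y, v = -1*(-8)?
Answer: 448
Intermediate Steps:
v = 8
w(j, Y) = Y + j
369 + (w(-2, 1) + 10*v) = 369 + ((1 - 2) + 10*8) = 369 + (-1 + 80) = 369 + 79 = 448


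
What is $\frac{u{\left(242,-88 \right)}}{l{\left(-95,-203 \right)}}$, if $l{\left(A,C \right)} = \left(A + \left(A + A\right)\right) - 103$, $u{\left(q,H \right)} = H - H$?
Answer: $0$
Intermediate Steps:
$u{\left(q,H \right)} = 0$
$l{\left(A,C \right)} = -103 + 3 A$ ($l{\left(A,C \right)} = \left(A + 2 A\right) - 103 = 3 A - 103 = -103 + 3 A$)
$\frac{u{\left(242,-88 \right)}}{l{\left(-95,-203 \right)}} = \frac{0}{-103 + 3 \left(-95\right)} = \frac{0}{-103 - 285} = \frac{0}{-388} = 0 \left(- \frac{1}{388}\right) = 0$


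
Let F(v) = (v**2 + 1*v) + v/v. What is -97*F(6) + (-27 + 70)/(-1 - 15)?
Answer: -66779/16 ≈ -4173.7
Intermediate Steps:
F(v) = 1 + v + v**2 (F(v) = (v**2 + v) + 1 = (v + v**2) + 1 = 1 + v + v**2)
-97*F(6) + (-27 + 70)/(-1 - 15) = -97*(1 + 6 + 6**2) + (-27 + 70)/(-1 - 15) = -97*(1 + 6 + 36) + 43/(-16) = -97*43 + 43*(-1/16) = -4171 - 43/16 = -66779/16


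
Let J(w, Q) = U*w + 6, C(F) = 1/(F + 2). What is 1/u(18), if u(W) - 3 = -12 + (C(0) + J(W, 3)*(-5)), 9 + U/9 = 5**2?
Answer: -2/25997 ≈ -7.6932e-5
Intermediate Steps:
U = 144 (U = -81 + 9*5**2 = -81 + 9*25 = -81 + 225 = 144)
C(F) = 1/(2 + F)
J(w, Q) = 6 + 144*w (J(w, Q) = 144*w + 6 = 6 + 144*w)
u(W) = -77/2 - 720*W (u(W) = 3 + (-12 + (1/(2 + 0) + (6 + 144*W)*(-5))) = 3 + (-12 + (1/2 + (-30 - 720*W))) = 3 + (-12 + (-59/2 - 720*W)) = 3 + (-83/2 - 720*W) = -77/2 - 720*W)
1/u(18) = 1/(-77/2 - 720*18) = 1/(-77/2 - 12960) = 1/(-25997/2) = -2/25997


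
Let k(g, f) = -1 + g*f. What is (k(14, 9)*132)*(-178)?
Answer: -2937000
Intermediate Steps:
k(g, f) = -1 + f*g
(k(14, 9)*132)*(-178) = ((-1 + 9*14)*132)*(-178) = ((-1 + 126)*132)*(-178) = (125*132)*(-178) = 16500*(-178) = -2937000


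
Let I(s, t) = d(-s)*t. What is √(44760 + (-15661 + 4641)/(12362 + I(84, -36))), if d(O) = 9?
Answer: √1621548273670/6019 ≈ 211.56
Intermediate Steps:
I(s, t) = 9*t
√(44760 + (-15661 + 4641)/(12362 + I(84, -36))) = √(44760 + (-15661 + 4641)/(12362 + 9*(-36))) = √(44760 - 11020/(12362 - 324)) = √(44760 - 11020/12038) = √(44760 - 11020*1/12038) = √(44760 - 5510/6019) = √(269404930/6019) = √1621548273670/6019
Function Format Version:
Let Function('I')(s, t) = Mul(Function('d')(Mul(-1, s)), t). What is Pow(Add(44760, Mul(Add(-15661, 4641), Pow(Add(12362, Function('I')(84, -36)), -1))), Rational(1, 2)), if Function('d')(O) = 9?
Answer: Mul(Rational(1, 6019), Pow(1621548273670, Rational(1, 2))) ≈ 211.56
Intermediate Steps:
Function('I')(s, t) = Mul(9, t)
Pow(Add(44760, Mul(Add(-15661, 4641), Pow(Add(12362, Function('I')(84, -36)), -1))), Rational(1, 2)) = Pow(Add(44760, Mul(Add(-15661, 4641), Pow(Add(12362, Mul(9, -36)), -1))), Rational(1, 2)) = Pow(Add(44760, Mul(-11020, Pow(Add(12362, -324), -1))), Rational(1, 2)) = Pow(Add(44760, Mul(-11020, Pow(12038, -1))), Rational(1, 2)) = Pow(Add(44760, Mul(-11020, Rational(1, 12038))), Rational(1, 2)) = Pow(Add(44760, Rational(-5510, 6019)), Rational(1, 2)) = Pow(Rational(269404930, 6019), Rational(1, 2)) = Mul(Rational(1, 6019), Pow(1621548273670, Rational(1, 2)))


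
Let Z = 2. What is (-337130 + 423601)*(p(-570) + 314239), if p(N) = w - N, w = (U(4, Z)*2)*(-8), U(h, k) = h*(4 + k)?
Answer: 27188644175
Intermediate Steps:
w = -384 (w = ((4*(4 + 2))*2)*(-8) = ((4*6)*2)*(-8) = (24*2)*(-8) = 48*(-8) = -384)
p(N) = -384 - N
(-337130 + 423601)*(p(-570) + 314239) = (-337130 + 423601)*((-384 - 1*(-570)) + 314239) = 86471*((-384 + 570) + 314239) = 86471*(186 + 314239) = 86471*314425 = 27188644175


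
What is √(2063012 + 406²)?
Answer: 2*√556962 ≈ 1492.6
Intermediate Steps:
√(2063012 + 406²) = √(2063012 + 164836) = √2227848 = 2*√556962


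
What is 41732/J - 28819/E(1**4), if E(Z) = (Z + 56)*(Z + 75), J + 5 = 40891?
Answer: -498755305/88559076 ≈ -5.6319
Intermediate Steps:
J = 40886 (J = -5 + 40891 = 40886)
E(Z) = (56 + Z)*(75 + Z)
41732/J - 28819/E(1**4) = 41732/40886 - 28819/(4200 + (1**4)**2 + 131*1**4) = 41732*(1/40886) - 28819/(4200 + 1**2 + 131*1) = 20866/20443 - 28819/(4200 + 1 + 131) = 20866/20443 - 28819/4332 = -498755305/88559076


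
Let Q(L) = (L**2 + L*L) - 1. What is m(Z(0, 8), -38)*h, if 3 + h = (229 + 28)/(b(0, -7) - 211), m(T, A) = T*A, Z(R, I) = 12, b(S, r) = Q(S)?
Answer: 101802/53 ≈ 1920.8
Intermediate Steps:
Q(L) = -1 + 2*L**2 (Q(L) = (L**2 + L**2) - 1 = 2*L**2 - 1 = -1 + 2*L**2)
b(S, r) = -1 + 2*S**2
m(T, A) = A*T
h = -893/212 (h = -3 + (229 + 28)/((-1 + 2*0**2) - 211) = -3 + 257/((-1 + 2*0) - 211) = -3 + 257/((-1 + 0) - 211) = -3 + 257/(-1 - 211) = -3 + 257/(-212) = -3 + 257*(-1/212) = -3 - 257/212 = -893/212 ≈ -4.2123)
m(Z(0, 8), -38)*h = -38*12*(-893/212) = -456*(-893/212) = 101802/53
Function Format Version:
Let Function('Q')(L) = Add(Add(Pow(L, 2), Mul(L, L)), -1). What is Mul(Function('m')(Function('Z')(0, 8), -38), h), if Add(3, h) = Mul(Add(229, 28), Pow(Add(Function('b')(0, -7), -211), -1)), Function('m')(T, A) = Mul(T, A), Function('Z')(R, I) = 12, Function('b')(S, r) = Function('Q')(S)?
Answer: Rational(101802, 53) ≈ 1920.8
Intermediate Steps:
Function('Q')(L) = Add(-1, Mul(2, Pow(L, 2))) (Function('Q')(L) = Add(Add(Pow(L, 2), Pow(L, 2)), -1) = Add(Mul(2, Pow(L, 2)), -1) = Add(-1, Mul(2, Pow(L, 2))))
Function('b')(S, r) = Add(-1, Mul(2, Pow(S, 2)))
Function('m')(T, A) = Mul(A, T)
h = Rational(-893, 212) (h = Add(-3, Mul(Add(229, 28), Pow(Add(Add(-1, Mul(2, Pow(0, 2))), -211), -1))) = Add(-3, Mul(257, Pow(Add(Add(-1, Mul(2, 0)), -211), -1))) = Add(-3, Mul(257, Pow(Add(Add(-1, 0), -211), -1))) = Add(-3, Mul(257, Pow(Add(-1, -211), -1))) = Add(-3, Mul(257, Pow(-212, -1))) = Add(-3, Mul(257, Rational(-1, 212))) = Add(-3, Rational(-257, 212)) = Rational(-893, 212) ≈ -4.2123)
Mul(Function('m')(Function('Z')(0, 8), -38), h) = Mul(Mul(-38, 12), Rational(-893, 212)) = Mul(-456, Rational(-893, 212)) = Rational(101802, 53)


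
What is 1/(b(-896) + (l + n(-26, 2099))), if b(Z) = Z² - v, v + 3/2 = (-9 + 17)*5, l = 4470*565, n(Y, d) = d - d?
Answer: 2/6656655 ≈ 3.0045e-7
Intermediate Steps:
n(Y, d) = 0
l = 2525550
v = 77/2 (v = -3/2 + (-9 + 17)*5 = -3/2 + 8*5 = -3/2 + 40 = 77/2 ≈ 38.500)
b(Z) = -77/2 + Z² (b(Z) = Z² - 1*77/2 = Z² - 77/2 = -77/2 + Z²)
1/(b(-896) + (l + n(-26, 2099))) = 1/((-77/2 + (-896)²) + (2525550 + 0)) = 1/((-77/2 + 802816) + 2525550) = 1/(1605555/2 + 2525550) = 1/(6656655/2) = 2/6656655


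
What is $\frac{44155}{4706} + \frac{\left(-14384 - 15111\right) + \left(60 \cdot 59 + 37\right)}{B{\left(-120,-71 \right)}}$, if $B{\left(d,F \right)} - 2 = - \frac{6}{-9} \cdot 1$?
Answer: $- \frac{91389271}{9412} \approx -9709.9$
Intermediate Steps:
$B{\left(d,F \right)} = \frac{8}{3}$ ($B{\left(d,F \right)} = 2 + - \frac{6}{-9} \cdot 1 = 2 + \left(-6\right) \left(- \frac{1}{9}\right) 1 = 2 + \frac{2}{3} \cdot 1 = 2 + \frac{2}{3} = \frac{8}{3}$)
$\frac{44155}{4706} + \frac{\left(-14384 - 15111\right) + \left(60 \cdot 59 + 37\right)}{B{\left(-120,-71 \right)}} = \frac{44155}{4706} + \frac{\left(-14384 - 15111\right) + \left(60 \cdot 59 + 37\right)}{\frac{8}{3}} = 44155 \cdot \frac{1}{4706} + \left(-29495 + \left(3540 + 37\right)\right) \frac{3}{8} = \frac{44155}{4706} + \left(-29495 + 3577\right) \frac{3}{8} = \frac{44155}{4706} - \frac{38877}{4} = - \frac{91389271}{9412}$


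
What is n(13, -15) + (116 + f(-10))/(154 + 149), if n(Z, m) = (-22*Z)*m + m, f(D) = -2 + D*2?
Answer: 1295419/303 ≈ 4275.3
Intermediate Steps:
f(D) = -2 + 2*D
n(Z, m) = m - 22*Z*m (n(Z, m) = -22*Z*m + m = m - 22*Z*m)
n(13, -15) + (116 + f(-10))/(154 + 149) = -15*(1 - 22*13) + (116 + (-2 + 2*(-10)))/(154 + 149) = -15*(1 - 286) + (116 + (-2 - 20))/303 = -15*(-285) + (116 - 22)*(1/303) = 4275 + 94*(1/303) = 4275 + 94/303 = 1295419/303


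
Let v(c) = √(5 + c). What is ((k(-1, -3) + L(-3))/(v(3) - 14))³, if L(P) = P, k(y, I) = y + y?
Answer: 125/(8*(7 - √2)³) ≈ 0.089653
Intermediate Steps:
k(y, I) = 2*y
((k(-1, -3) + L(-3))/(v(3) - 14))³ = ((2*(-1) - 3)/(√(5 + 3) - 14))³ = ((-2 - 3)/(√8 - 14))³ = (-5/(2*√2 - 14))³ = (-5/(-14 + 2*√2))³ = -125/(-14 + 2*√2)³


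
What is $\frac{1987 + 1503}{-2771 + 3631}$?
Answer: $\frac{349}{86} \approx 4.0581$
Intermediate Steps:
$\frac{1987 + 1503}{-2771 + 3631} = \frac{3490}{860} = 3490 \cdot \frac{1}{860} = \frac{349}{86}$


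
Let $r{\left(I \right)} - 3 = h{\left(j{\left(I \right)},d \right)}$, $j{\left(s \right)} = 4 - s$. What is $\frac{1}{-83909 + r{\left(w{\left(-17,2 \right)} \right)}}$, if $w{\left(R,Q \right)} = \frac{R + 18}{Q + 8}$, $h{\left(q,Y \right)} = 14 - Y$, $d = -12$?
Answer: $- \frac{1}{83880} \approx -1.1922 \cdot 10^{-5}$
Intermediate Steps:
$w{\left(R,Q \right)} = \frac{18 + R}{8 + Q}$
$r{\left(I \right)} = 29$ ($r{\left(I \right)} = 3 + \left(14 - -12\right) = 3 + \left(14 + 12\right) = 3 + 26 = 29$)
$\frac{1}{-83909 + r{\left(w{\left(-17,2 \right)} \right)}} = \frac{1}{-83909 + 29} = \frac{1}{-83880} = - \frac{1}{83880}$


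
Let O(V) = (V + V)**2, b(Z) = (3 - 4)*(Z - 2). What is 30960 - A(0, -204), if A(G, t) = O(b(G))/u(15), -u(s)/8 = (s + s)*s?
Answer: 6966001/225 ≈ 30960.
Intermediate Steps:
b(Z) = 2 - Z (b(Z) = -(-2 + Z) = 2 - Z)
u(s) = -16*s**2 (u(s) = -8*(s + s)*s = -8*2*s*s = -16*s**2)
O(V) = 4*V**2 (O(V) = (2*V)**2 = 4*V**2)
A(G, t) = -(2 - G)**2/900 (A(G, t) = (4*(2 - G)**2)/((-16*15**2)) = (4*(2 - G)**2)/((-16*225)) = (4*(2 - G)**2)/(-3600) = (4*(2 - G)**2)*(-1/3600) = -(2 - G)**2/900)
30960 - A(0, -204) = 30960 - (-1)*(-2 + 0)**2/900 = 30960 - (-1)*(-2)**2/900 = 30960 - (-1)*4/900 = 30960 - 1*(-1/225) = 30960 + 1/225 = 6966001/225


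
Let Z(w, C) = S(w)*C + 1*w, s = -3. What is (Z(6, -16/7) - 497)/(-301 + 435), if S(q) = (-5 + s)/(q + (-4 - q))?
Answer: -3469/938 ≈ -3.6983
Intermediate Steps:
S(q) = 2 (S(q) = (-5 - 3)/(q + (-4 - q)) = -8/(-4) = -8*(-¼) = 2)
Z(w, C) = w + 2*C (Z(w, C) = 2*C + 1*w = 2*C + w = w + 2*C)
(Z(6, -16/7) - 497)/(-301 + 435) = ((6 + 2*(-16/7)) - 497)/(-301 + 435) = ((6 + 2*(-16*⅐)) - 497)/134 = ((6 + 2*(-16/7)) - 497)*(1/134) = ((6 - 32/7) - 497)*(1/134) = (10/7 - 497)*(1/134) = -3469/7*1/134 = -3469/938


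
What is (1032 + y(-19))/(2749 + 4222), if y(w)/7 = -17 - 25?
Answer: 738/6971 ≈ 0.10587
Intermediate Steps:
y(w) = -294 (y(w) = 7*(-17 - 25) = 7*(-42) = -294)
(1032 + y(-19))/(2749 + 4222) = (1032 - 294)/(2749 + 4222) = 738/6971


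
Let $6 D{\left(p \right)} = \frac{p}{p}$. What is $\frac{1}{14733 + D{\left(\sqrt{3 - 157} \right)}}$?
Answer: $\frac{6}{88399} \approx 6.7874 \cdot 10^{-5}$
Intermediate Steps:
$D{\left(p \right)} = \frac{1}{6}$ ($D{\left(p \right)} = \frac{p \frac{1}{p}}{6} = \frac{1}{6} \cdot 1 = \frac{1}{6}$)
$\frac{1}{14733 + D{\left(\sqrt{3 - 157} \right)}} = \frac{1}{14733 + \frac{1}{6}} = \frac{1}{\frac{88399}{6}} = \frac{6}{88399}$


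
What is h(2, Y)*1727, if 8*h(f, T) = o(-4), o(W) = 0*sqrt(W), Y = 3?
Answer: 0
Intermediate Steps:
o(W) = 0
h(f, T) = 0 (h(f, T) = (1/8)*0 = 0)
h(2, Y)*1727 = 0*1727 = 0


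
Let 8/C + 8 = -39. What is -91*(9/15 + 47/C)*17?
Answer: 17049487/40 ≈ 4.2624e+5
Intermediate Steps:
C = -8/47 (C = 8/(-8 - 39) = 8/(-47) = 8*(-1/47) = -8/47 ≈ -0.17021)
-91*(9/15 + 47/C)*17 = -91*(9/15 + 47/(-8/47))*17 = -91*(9*(1/15) + 47*(-47/8))*17 = -91*(⅗ - 2209/8)*17 = -91*(-11021/40)*17 = (1002911/40)*17 = 17049487/40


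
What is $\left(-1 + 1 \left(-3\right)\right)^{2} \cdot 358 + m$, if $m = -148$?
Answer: $5580$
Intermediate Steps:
$\left(-1 + 1 \left(-3\right)\right)^{2} \cdot 358 + m = \left(-1 + 1 \left(-3\right)\right)^{2} \cdot 358 - 148 = \left(-1 - 3\right)^{2} \cdot 358 - 148 = \left(-4\right)^{2} \cdot 358 - 148 = 16 \cdot 358 - 148 = 5728 - 148 = 5580$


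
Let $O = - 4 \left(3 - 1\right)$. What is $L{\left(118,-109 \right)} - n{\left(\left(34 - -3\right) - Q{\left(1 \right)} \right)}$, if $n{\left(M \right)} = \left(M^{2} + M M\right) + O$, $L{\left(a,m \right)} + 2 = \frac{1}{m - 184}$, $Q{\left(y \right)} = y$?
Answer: $- \frac{757699}{293} \approx -2586.0$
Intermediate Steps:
$O = -8$ ($O = \left(-4\right) 2 = -8$)
$L{\left(a,m \right)} = -2 + \frac{1}{-184 + m}$ ($L{\left(a,m \right)} = -2 + \frac{1}{m - 184} = -2 + \frac{1}{-184 + m}$)
$n{\left(M \right)} = -8 + 2 M^{2}$ ($n{\left(M \right)} = \left(M^{2} + M M\right) - 8 = \left(M^{2} + M^{2}\right) - 8 = 2 M^{2} - 8 = -8 + 2 M^{2}$)
$L{\left(118,-109 \right)} - n{\left(\left(34 - -3\right) - Q{\left(1 \right)} \right)} = \frac{369 - -218}{-184 - 109} - \left(-8 + 2 \left(\left(34 - -3\right) - 1\right)^{2}\right) = \frac{369 + 218}{-293} - \left(-8 + 2 \left(\left(34 + 3\right) - 1\right)^{2}\right) = \left(- \frac{1}{293}\right) 587 - \left(-8 + 2 \left(37 - 1\right)^{2}\right) = - \frac{587}{293} - \left(-8 + 2 \cdot 36^{2}\right) = - \frac{587}{293} - \left(-8 + 2 \cdot 1296\right) = - \frac{587}{293} - \left(-8 + 2592\right) = - \frac{587}{293} - 2584 = - \frac{757699}{293}$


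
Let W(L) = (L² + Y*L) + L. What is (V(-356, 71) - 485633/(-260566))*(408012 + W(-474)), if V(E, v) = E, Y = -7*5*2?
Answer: -30699902792511/130283 ≈ -2.3564e+8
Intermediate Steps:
Y = -70 (Y = -35*2 = -70)
W(L) = L² - 69*L (W(L) = (L² - 70*L) + L = L² - 69*L)
(V(-356, 71) - 485633/(-260566))*(408012 + W(-474)) = (-356 - 485633/(-260566))*(408012 - 474*(-69 - 474)) = (-356 - 485633*(-1/260566))*(408012 - 474*(-543)) = (-356 + 485633/260566)*(408012 + 257382) = -92275863/260566*665394 = -30699902792511/130283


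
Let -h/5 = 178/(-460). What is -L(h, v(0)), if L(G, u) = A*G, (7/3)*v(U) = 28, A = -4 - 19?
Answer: 89/2 ≈ 44.500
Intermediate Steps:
A = -23
h = 89/46 (h = -890/(-460) = -890*(-1)/460 = -5*(-89/230) = 89/46 ≈ 1.9348)
v(U) = 12 (v(U) = (3/7)*28 = 12)
L(G, u) = -23*G
-L(h, v(0)) = -(-23)*89/46 = -1*(-89/2) = 89/2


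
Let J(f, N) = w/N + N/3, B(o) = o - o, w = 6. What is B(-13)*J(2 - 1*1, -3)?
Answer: 0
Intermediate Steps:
B(o) = 0
J(f, N) = 6/N + N/3
B(-13)*J(2 - 1*1, -3) = 0*(6/(-3) + (⅓)*(-3)) = 0*(6*(-⅓) - 1) = 0*(-2 - 1) = 0*(-3) = 0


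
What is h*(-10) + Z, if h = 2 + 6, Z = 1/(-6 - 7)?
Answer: -1041/13 ≈ -80.077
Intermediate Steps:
Z = -1/13 (Z = 1/(-13) = -1/13 ≈ -0.076923)
h = 8
h*(-10) + Z = 8*(-10) - 1/13 = -80 - 1/13 = -1041/13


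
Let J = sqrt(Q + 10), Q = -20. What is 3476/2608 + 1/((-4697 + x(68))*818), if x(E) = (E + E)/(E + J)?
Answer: 3630538285243759/2723948704742092 + 34*I*sqrt(10)/20889177183605 ≈ 1.3328 + 5.147e-12*I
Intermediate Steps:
J = I*sqrt(10) (J = sqrt(-20 + 10) = sqrt(-10) = I*sqrt(10) ≈ 3.1623*I)
x(E) = 2*E/(E + I*sqrt(10)) (x(E) = (E + E)/(E + I*sqrt(10)) = (2*E)/(E + I*sqrt(10)) = 2*E/(E + I*sqrt(10)))
3476/2608 + 1/((-4697 + x(68))*818) = 3476/2608 + 1/(-4697 + 2*68/(68 + I*sqrt(10))*818) = 3476*(1/2608) + (1/818)/(-4697 + 136/(68 + I*sqrt(10))) = 869/652 + 1/(818*(-4697 + 136/(68 + I*sqrt(10))))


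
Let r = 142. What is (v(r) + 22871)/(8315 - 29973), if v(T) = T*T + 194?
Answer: -43229/21658 ≈ -1.9960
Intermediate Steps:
v(T) = 194 + T**2 (v(T) = T**2 + 194 = 194 + T**2)
(v(r) + 22871)/(8315 - 29973) = ((194 + 142**2) + 22871)/(8315 - 29973) = ((194 + 20164) + 22871)/(-21658) = (20358 + 22871)*(-1/21658) = 43229*(-1/21658) = -43229/21658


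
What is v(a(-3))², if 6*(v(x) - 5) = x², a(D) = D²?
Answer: 1369/4 ≈ 342.25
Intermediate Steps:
v(x) = 5 + x²/6
v(a(-3))² = (5 + ((-3)²)²/6)² = (5 + (⅙)*9²)² = (5 + (⅙)*81)² = (5 + 27/2)² = (37/2)² = 1369/4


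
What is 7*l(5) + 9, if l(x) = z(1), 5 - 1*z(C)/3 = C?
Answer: 93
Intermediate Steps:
z(C) = 15 - 3*C
l(x) = 12 (l(x) = 15 - 3*1 = 15 - 3 = 12)
7*l(5) + 9 = 7*12 + 9 = 84 + 9 = 93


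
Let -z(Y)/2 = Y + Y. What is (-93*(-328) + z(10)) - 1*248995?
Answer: -218531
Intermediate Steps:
z(Y) = -4*Y (z(Y) = -2*(Y + Y) = -4*Y)
(-93*(-328) + z(10)) - 1*248995 = (-93*(-328) - 4*10) - 1*248995 = (30504 - 40) - 248995 = 30464 - 248995 = -218531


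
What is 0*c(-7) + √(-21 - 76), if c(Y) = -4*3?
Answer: I*√97 ≈ 9.8489*I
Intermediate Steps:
c(Y) = -12
0*c(-7) + √(-21 - 76) = 0*(-12) + √(-21 - 76) = 0 + √(-97) = 0 + I*√97 = I*√97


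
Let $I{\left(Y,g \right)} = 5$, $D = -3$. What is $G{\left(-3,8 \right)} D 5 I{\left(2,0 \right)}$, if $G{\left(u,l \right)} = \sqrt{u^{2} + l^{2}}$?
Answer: $- 75 \sqrt{73} \approx -640.8$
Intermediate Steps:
$G{\left(u,l \right)} = \sqrt{l^{2} + u^{2}}$
$G{\left(-3,8 \right)} D 5 I{\left(2,0 \right)} = \sqrt{8^{2} + \left(-3\right)^{2}} \left(-3\right) 5 \cdot 5 = \sqrt{64 + 9} \left(\left(-15\right) 5\right) = \sqrt{73} \left(-75\right) = - 75 \sqrt{73}$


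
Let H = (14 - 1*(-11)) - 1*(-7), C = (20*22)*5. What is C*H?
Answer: 70400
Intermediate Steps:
C = 2200 (C = 440*5 = 2200)
H = 32 (H = (14 + 11) + 7 = 25 + 7 = 32)
C*H = 2200*32 = 70400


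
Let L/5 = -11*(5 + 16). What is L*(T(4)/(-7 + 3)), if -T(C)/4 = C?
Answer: -4620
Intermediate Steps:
T(C) = -4*C
L = -1155 (L = 5*(-11*(5 + 16)) = 5*(-11*21) = 5*(-231) = -1155)
L*(T(4)/(-7 + 3)) = -1155*(-4*4)/(-7 + 3) = -(-18480)/(-4) = -(-18480)*(-1)/4 = -1155*4 = -4620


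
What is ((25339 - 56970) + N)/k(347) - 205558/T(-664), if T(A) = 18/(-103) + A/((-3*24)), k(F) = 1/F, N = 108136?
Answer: 222461107679/8387 ≈ 2.6525e+7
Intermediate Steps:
T(A) = -18/103 - A/72 (T(A) = 18*(-1/103) + A/(-72) = -18/103 + A*(-1/72) = -18/103 - A/72)
((25339 - 56970) + N)/k(347) - 205558/T(-664) = ((25339 - 56970) + 108136)/(1/347) - 205558/(-18/103 - 1/72*(-664)) = (-31631 + 108136)/(1/347) - 205558/(-18/103 + 83/9) = 76505*347 - 205558/8387/927 = 26547235 - 205558*927/8387 = 26547235 - 190552266/8387 = 222461107679/8387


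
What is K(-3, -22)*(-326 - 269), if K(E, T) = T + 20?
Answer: 1190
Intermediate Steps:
K(E, T) = 20 + T
K(-3, -22)*(-326 - 269) = (20 - 22)*(-326 - 269) = -2*(-595) = 1190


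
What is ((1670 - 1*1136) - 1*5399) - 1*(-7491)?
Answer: 2626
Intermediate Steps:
((1670 - 1*1136) - 1*5399) - 1*(-7491) = ((1670 - 1136) - 5399) + 7491 = (534 - 5399) + 7491 = -4865 + 7491 = 2626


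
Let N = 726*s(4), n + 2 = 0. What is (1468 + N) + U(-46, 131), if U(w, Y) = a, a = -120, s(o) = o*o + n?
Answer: 11512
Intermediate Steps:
n = -2 (n = -2 + 0 = -2)
s(o) = -2 + o² (s(o) = o*o - 2 = o² - 2 = -2 + o²)
N = 10164 (N = 726*(-2 + 4²) = 726*(-2 + 16) = 726*14 = 10164)
U(w, Y) = -120
(1468 + N) + U(-46, 131) = (1468 + 10164) - 120 = 11632 - 120 = 11512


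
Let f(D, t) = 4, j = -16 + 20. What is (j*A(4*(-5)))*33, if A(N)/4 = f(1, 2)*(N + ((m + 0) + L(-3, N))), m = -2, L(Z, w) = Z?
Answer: -52800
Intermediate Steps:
j = 4
A(N) = -80 + 16*N (A(N) = 4*(4*(N + ((-2 + 0) - 3))) = 4*(4*(N + (-2 - 3))) = 4*(4*(N - 5)) = 4*(4*(-5 + N)) = 4*(-20 + 4*N) = -80 + 16*N)
(j*A(4*(-5)))*33 = (4*(-80 + 16*(4*(-5))))*33 = (4*(-80 + 16*(-20)))*33 = (4*(-80 - 320))*33 = (4*(-400))*33 = -1600*33 = -52800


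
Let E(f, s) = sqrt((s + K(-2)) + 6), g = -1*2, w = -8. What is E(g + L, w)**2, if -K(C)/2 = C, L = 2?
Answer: 2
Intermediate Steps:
K(C) = -2*C
g = -2
E(f, s) = sqrt(10 + s) (E(f, s) = sqrt((s - 2*(-2)) + 6) = sqrt((s + 4) + 6) = sqrt((4 + s) + 6) = sqrt(10 + s))
E(g + L, w)**2 = (sqrt(10 - 8))**2 = (sqrt(2))**2 = 2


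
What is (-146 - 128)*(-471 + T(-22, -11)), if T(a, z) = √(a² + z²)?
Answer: 129054 - 3014*√5 ≈ 1.2231e+5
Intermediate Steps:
(-146 - 128)*(-471 + T(-22, -11)) = (-146 - 128)*(-471 + √((-22)² + (-11)²)) = -274*(-471 + √(484 + 121)) = -274*(-471 + √605) = -274*(-471 + 11*√5) = 129054 - 3014*√5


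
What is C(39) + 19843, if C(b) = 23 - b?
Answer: 19827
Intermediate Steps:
C(39) + 19843 = (23 - 1*39) + 19843 = (23 - 39) + 19843 = -16 + 19843 = 19827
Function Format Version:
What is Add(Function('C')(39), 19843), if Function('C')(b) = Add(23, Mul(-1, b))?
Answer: 19827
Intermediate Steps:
Add(Function('C')(39), 19843) = Add(Add(23, Mul(-1, 39)), 19843) = Add(Add(23, -39), 19843) = Add(-16, 19843) = 19827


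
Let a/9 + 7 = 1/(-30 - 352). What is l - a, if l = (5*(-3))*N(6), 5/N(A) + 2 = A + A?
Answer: 10605/191 ≈ 55.524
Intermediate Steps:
N(A) = 5/(-2 + 2*A) (N(A) = 5/(-2 + (A + A)) = 5/(-2 + 2*A))
l = -15/2 (l = (5*(-3))*(5/(2*(-1 + 6))) = -75/(2*5) = -15*½ = -15/2 ≈ -7.5000)
a = -24075/382 (a = -63 + 9/(-30 - 352) = -63 + 9/(-382) = -63 + 9*(-1/382) = -63 - 9/382 = -24075/382 ≈ -63.024)
l - a = -15/2 - 1*(-24075/382) = -15/2 + 24075/382 = 10605/191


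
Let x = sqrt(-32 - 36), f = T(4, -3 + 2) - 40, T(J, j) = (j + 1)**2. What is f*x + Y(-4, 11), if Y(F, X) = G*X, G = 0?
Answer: -80*I*sqrt(17) ≈ -329.85*I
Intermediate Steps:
T(J, j) = (1 + j)**2
Y(F, X) = 0 (Y(F, X) = 0*X = 0)
f = -40 (f = (1 + (-3 + 2))**2 - 40 = (1 - 1)**2 - 40 = 0**2 - 40 = 0 - 40 = -40)
x = 2*I*sqrt(17) (x = sqrt(-68) = 2*I*sqrt(17) ≈ 8.2462*I)
f*x + Y(-4, 11) = -80*I*sqrt(17) + 0 = -80*I*sqrt(17)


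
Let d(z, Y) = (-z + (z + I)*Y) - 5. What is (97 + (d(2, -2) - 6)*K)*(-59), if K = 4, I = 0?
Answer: -1711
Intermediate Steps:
d(z, Y) = -5 - z + Y*z (d(z, Y) = (-z + (z + 0)*Y) - 5 = (-z + z*Y) - 5 = (-z + Y*z) - 5 = -5 - z + Y*z)
(97 + (d(2, -2) - 6)*K)*(-59) = (97 + ((-5 - 1*2 - 2*2) - 6)*4)*(-59) = (97 + ((-5 - 2 - 4) - 6)*4)*(-59) = (97 + (-11 - 6)*4)*(-59) = (97 - 17*4)*(-59) = (97 - 68)*(-59) = 29*(-59) = -1711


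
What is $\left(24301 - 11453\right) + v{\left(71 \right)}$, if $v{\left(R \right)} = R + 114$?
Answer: $13033$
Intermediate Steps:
$v{\left(R \right)} = 114 + R$
$\left(24301 - 11453\right) + v{\left(71 \right)} = \left(24301 - 11453\right) + \left(114 + 71\right) = \left(24301 - 11453\right) + 185 = 12848 + 185 = 13033$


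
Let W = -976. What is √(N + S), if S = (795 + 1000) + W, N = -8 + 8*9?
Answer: √883 ≈ 29.715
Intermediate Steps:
N = 64 (N = -8 + 72 = 64)
S = 819 (S = (795 + 1000) - 976 = 1795 - 976 = 819)
√(N + S) = √(64 + 819) = √883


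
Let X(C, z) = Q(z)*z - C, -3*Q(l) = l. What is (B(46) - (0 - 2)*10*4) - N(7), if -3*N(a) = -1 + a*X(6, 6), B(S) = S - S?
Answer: 113/3 ≈ 37.667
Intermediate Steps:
Q(l) = -l/3
X(C, z) = -C - z²/3 (X(C, z) = (-z/3)*z - C = -z²/3 - C = -C - z²/3)
B(S) = 0
N(a) = ⅓ + 6*a (N(a) = -(-1 + a*(-1*6 - ⅓*6²))/3 = -(-1 + a*(-6 - ⅓*36))/3 = -(-1 + a*(-6 - 12))/3 = -(-1 + a*(-18))/3 = -(-1 - 18*a)/3 = ⅓ + 6*a)
(B(46) - (0 - 2)*10*4) - N(7) = (0 - (0 - 2)*10*4) - (⅓ + 6*7) = (0 - (-2*10)*4) - (⅓ + 42) = (0 - (-20)*4) - 1*127/3 = (0 - 1*(-80)) - 127/3 = (0 + 80) - 127/3 = 80 - 127/3 = 113/3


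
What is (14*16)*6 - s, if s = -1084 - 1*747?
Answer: 3175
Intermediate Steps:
s = -1831 (s = -1084 - 747 = -1831)
(14*16)*6 - s = (14*16)*6 - 1*(-1831) = 224*6 + 1831 = 1344 + 1831 = 3175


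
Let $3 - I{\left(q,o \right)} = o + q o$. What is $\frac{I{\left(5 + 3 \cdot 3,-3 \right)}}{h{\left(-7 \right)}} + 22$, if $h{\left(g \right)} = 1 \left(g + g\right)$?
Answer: $\frac{130}{7} \approx 18.571$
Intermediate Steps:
$h{\left(g \right)} = 2 g$ ($h{\left(g \right)} = 1 \cdot 2 g = 2 g$)
$I{\left(q,o \right)} = 3 - o - o q$ ($I{\left(q,o \right)} = 3 - \left(o + q o\right) = 3 - \left(o + o q\right) = 3 - o - o q$)
$\frac{I{\left(5 + 3 \cdot 3,-3 \right)}}{h{\left(-7 \right)}} + 22 = \frac{3 - -3 - - 3 \left(5 + 3 \cdot 3\right)}{2 \left(-7\right)} + 22 = \frac{3 + 3 - - 3 \left(5 + 9\right)}{-14} + 22 = \left(3 + 3 - \left(-3\right) 14\right) \left(- \frac{1}{14}\right) + 22 = \left(3 + 3 + 42\right) \left(- \frac{1}{14}\right) + 22 = 48 \left(- \frac{1}{14}\right) + 22 = - \frac{24}{7} + 22 = \frac{130}{7}$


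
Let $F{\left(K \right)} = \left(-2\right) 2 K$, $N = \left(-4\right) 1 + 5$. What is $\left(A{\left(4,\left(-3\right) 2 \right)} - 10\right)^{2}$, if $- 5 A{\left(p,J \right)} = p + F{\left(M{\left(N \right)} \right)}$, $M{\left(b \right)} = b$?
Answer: $100$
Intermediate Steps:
$N = 1$ ($N = -4 + 5 = 1$)
$F{\left(K \right)} = - 4 K$
$A{\left(p,J \right)} = \frac{4}{5} - \frac{p}{5}$ ($A{\left(p,J \right)} = - \frac{p - 4}{5} = - \frac{-4 + p}{5} = \frac{4}{5} - \frac{p}{5}$)
$\left(A{\left(4,\left(-3\right) 2 \right)} - 10\right)^{2} = \left(\left(\frac{4}{5} - \frac{4}{5}\right) - 10\right)^{2} = \left(0 - 10\right)^{2} = \left(-10\right)^{2} = 100$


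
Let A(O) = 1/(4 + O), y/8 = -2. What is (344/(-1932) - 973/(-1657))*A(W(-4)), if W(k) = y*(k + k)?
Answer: 327457/105643692 ≈ 0.0030996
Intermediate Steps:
y = -16 (y = 8*(-2) = -16)
W(k) = -32*k (W(k) = -16*(k + k) = -32*k)
(344/(-1932) - 973/(-1657))*A(W(-4)) = (344/(-1932) - 973/(-1657))/(4 - 32*(-4)) = (344*(-1/1932) - 973*(-1/1657))/(4 + 128) = (-86/483 + 973/1657)/132 = (327457/800331)*(1/132) = 327457/105643692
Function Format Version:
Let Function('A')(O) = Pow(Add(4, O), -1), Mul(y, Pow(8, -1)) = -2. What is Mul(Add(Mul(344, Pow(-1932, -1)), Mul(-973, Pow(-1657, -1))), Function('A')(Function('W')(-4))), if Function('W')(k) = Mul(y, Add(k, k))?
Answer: Rational(327457, 105643692) ≈ 0.0030996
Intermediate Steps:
y = -16 (y = Mul(8, -2) = -16)
Function('W')(k) = Mul(-32, k) (Function('W')(k) = Mul(-16, Add(k, k)) = Mul(-16, Mul(2, k)) = Mul(-32, k))
Mul(Add(Mul(344, Pow(-1932, -1)), Mul(-973, Pow(-1657, -1))), Function('A')(Function('W')(-4))) = Mul(Add(Mul(344, Pow(-1932, -1)), Mul(-973, Pow(-1657, -1))), Pow(Add(4, Mul(-32, -4)), -1)) = Mul(Add(Mul(344, Rational(-1, 1932)), Mul(-973, Rational(-1, 1657))), Pow(Add(4, 128), -1)) = Mul(Add(Rational(-86, 483), Rational(973, 1657)), Pow(132, -1)) = Mul(Rational(327457, 800331), Rational(1, 132)) = Rational(327457, 105643692)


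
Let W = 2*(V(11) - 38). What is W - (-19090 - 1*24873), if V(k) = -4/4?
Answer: 43885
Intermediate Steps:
V(k) = -1 (V(k) = -4*1/4 = -1)
W = -78 (W = 2*(-1 - 38) = 2*(-39) = -78)
W - (-19090 - 1*24873) = -78 - (-19090 - 1*24873) = -78 - (-19090 - 24873) = -78 - 1*(-43963) = -78 + 43963 = 43885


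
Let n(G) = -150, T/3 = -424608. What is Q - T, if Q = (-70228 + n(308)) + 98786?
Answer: 1302232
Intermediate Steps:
T = -1273824 (T = 3*(-424608) = -1273824)
Q = 28408 (Q = (-70228 - 150) + 98786 = -70378 + 98786 = 28408)
Q - T = 28408 - 1*(-1273824) = 28408 + 1273824 = 1302232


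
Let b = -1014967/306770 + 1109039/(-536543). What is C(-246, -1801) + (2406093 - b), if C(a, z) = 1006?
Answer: 396198057464418001/164595296110 ≈ 2.4071e+6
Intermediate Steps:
b = -884793333111/164595296110 (b = -1014967*1/306770 + 1109039*(-1/536543) = -1014967/306770 - 1109039/536543 = -884793333111/164595296110 ≈ -5.3756)
C(-246, -1801) + (2406093 - b) = 1006 + (2406093 - 1*(-884793333111/164595296110)) = 1006 + (2406093 + 884793333111/164595296110) = 1006 + 396032474596531341/164595296110 = 396198057464418001/164595296110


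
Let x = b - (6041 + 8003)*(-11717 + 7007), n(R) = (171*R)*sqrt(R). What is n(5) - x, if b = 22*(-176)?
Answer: -66143368 + 855*sqrt(5) ≈ -6.6141e+7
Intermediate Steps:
b = -3872
n(R) = 171*R**(3/2)
x = 66143368 (x = -3872 - (6041 + 8003)*(-11717 + 7007) = -3872 - 14044*(-4710) = -3872 - 1*(-66147240) = -3872 + 66147240 = 66143368)
n(5) - x = 171*5**(3/2) - 1*66143368 = 171*(5*sqrt(5)) - 66143368 = 855*sqrt(5) - 66143368 = -66143368 + 855*sqrt(5)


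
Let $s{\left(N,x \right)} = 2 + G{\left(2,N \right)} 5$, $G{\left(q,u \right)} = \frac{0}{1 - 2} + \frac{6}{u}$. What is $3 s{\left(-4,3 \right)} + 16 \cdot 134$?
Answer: $\frac{4255}{2} \approx 2127.5$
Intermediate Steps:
$G{\left(q,u \right)} = \frac{6}{u}$ ($G{\left(q,u \right)} = \frac{0}{1 - 2} + \frac{6}{u} = \frac{0}{-1} + \frac{6}{u} = 0 \left(-1\right) + \frac{6}{u} = 0 + \frac{6}{u} = \frac{6}{u}$)
$s{\left(N,x \right)} = 2 + \frac{30}{N}$ ($s{\left(N,x \right)} = 2 + \frac{6}{N} 5 = 2 + \frac{30}{N}$)
$3 s{\left(-4,3 \right)} + 16 \cdot 134 = 3 \left(2 + \frac{30}{-4}\right) + 16 \cdot 134 = 3 \left(2 + 30 \left(- \frac{1}{4}\right)\right) + 2144 = 3 \left(2 - \frac{15}{2}\right) + 2144 = 3 \left(- \frac{11}{2}\right) + 2144 = - \frac{33}{2} + 2144 = \frac{4255}{2}$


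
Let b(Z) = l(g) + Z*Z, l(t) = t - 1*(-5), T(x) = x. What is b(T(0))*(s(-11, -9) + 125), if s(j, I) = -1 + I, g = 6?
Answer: 1265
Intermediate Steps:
l(t) = 5 + t (l(t) = t + 5 = 5 + t)
b(Z) = 11 + Z² (b(Z) = (5 + 6) + Z*Z = 11 + Z²)
b(T(0))*(s(-11, -9) + 125) = (11 + 0²)*((-1 - 9) + 125) = (11 + 0)*(-10 + 125) = 11*115 = 1265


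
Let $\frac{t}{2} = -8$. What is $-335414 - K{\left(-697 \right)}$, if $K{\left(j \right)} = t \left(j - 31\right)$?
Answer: $-347062$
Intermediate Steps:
$t = -16$ ($t = 2 \left(-8\right) = -16$)
$K{\left(j \right)} = 496 - 16 j$ ($K{\left(j \right)} = - 16 \left(j - 31\right) = - 16 \left(-31 + j\right) = 496 - 16 j$)
$-335414 - K{\left(-697 \right)} = -335414 - \left(496 - -11152\right) = -335414 - \left(496 + 11152\right) = -335414 - 11648 = -347062$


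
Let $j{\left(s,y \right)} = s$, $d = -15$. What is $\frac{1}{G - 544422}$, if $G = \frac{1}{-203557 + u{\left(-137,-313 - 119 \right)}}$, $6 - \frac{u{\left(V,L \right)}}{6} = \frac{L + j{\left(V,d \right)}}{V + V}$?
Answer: $- \frac{27884084}{15180708779585} \approx -1.8368 \cdot 10^{-6}$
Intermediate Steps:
$u{\left(V,L \right)} = 36 - \frac{3 \left(L + V\right)}{V}$ ($u{\left(V,L \right)} = 36 - 6 \frac{L + V}{V + V} = 36 - 6 \frac{L + V}{2 V} = 36 - \frac{3 \left(L + V\right)}{V}$)
$G = - \frac{137}{27884084}$ ($G = \frac{1}{-203557 + \left(33 - \frac{3 \left(-313 - 119\right)}{-137}\right)} = \frac{1}{-203557 + \left(33 - \left(-1296\right) \left(- \frac{1}{137}\right)\right)} = \frac{1}{-203557 + \left(33 - \frac{1296}{137}\right)} = \frac{1}{-203557 + \frac{3225}{137}} = \frac{1}{- \frac{27884084}{137}} = - \frac{137}{27884084} \approx -4.9132 \cdot 10^{-6}$)
$\frac{1}{G - 544422} = \frac{1}{- \frac{137}{27884084} - 544422} = \frac{1}{- \frac{15180708779585}{27884084}} = - \frac{27884084}{15180708779585}$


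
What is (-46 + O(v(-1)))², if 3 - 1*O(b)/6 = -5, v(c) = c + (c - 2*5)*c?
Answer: 4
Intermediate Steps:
v(c) = c + c*(-10 + c) (v(c) = c + (c - 10)*c = c + (-10 + c)*c = c + c*(-10 + c))
O(b) = 48 (O(b) = 18 - 6*(-5) = 18 + 30 = 48)
(-46 + O(v(-1)))² = (-46 + 48)² = 2² = 4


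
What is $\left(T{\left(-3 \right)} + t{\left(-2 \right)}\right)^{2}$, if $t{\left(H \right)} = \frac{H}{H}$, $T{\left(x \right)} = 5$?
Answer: $36$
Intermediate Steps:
$t{\left(H \right)} = 1$
$\left(T{\left(-3 \right)} + t{\left(-2 \right)}\right)^{2} = \left(5 + 1\right)^{2} = 6^{2} = 36$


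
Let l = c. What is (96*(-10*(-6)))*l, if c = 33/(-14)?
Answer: -95040/7 ≈ -13577.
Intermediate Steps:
c = -33/14 (c = 33*(-1/14) = -33/14 ≈ -2.3571)
l = -33/14 ≈ -2.3571
(96*(-10*(-6)))*l = (96*(-10*(-6)))*(-33/14) = (96*60)*(-33/14) = 5760*(-33/14) = -95040/7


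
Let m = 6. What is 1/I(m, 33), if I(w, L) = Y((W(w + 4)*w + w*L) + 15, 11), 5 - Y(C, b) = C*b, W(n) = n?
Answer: -1/2998 ≈ -0.00033356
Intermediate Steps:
Y(C, b) = 5 - C*b
I(w, L) = -160 - 11*L*w - 11*w*(4 + w) (I(w, L) = 5 - 1*(((w + 4)*w + w*L) + 15)*11 = 5 - 1*(((4 + w)*w + L*w) + 15)*11 = 5 - 1*((w*(4 + w) + L*w) + 15)*11 = 5 - 1*((L*w + w*(4 + w)) + 15)*11 = 5 - 1*(15 + L*w + w*(4 + w))*11 = 5 + (-165 - 11*L*w - 11*w*(4 + w)) = -160 - 11*L*w - 11*w*(4 + w))
1/I(m, 33) = 1/(-160 - 11*33*6 - 11*6*(4 + 6)) = 1/(-160 - 2178 - 11*6*10) = 1/(-160 - 2178 - 660) = 1/(-2998) = -1/2998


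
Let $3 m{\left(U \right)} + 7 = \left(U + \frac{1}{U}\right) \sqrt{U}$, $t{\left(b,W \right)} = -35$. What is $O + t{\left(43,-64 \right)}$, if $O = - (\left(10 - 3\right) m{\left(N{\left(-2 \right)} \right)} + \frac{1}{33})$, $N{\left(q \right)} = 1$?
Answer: $- \frac{257}{11} \approx -23.364$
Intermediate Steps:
$m{\left(U \right)} = - \frac{7}{3} + \frac{\sqrt{U} \left(U + \frac{1}{U}\right)}{3}$ ($m{\left(U \right)} = - \frac{7}{3} + \frac{\left(U + \frac{1}{U}\right) \sqrt{U}}{3} = - \frac{7}{3} + \frac{\sqrt{U} \left(U + \frac{1}{U}\right)}{3}$)
$O = \frac{128}{11}$ ($O = - (\left(10 - 3\right) \frac{1 + 1^{2} - 7 \sqrt{1}}{3 \cdot 1} + \frac{1}{33}) = - (\left(10 - 3\right) \frac{1}{3} \cdot 1 \left(1 + 1 - 7\right) + \frac{1}{33}) = - (7 \cdot \frac{1}{3} \cdot 1 \left(1 + 1 - 7\right) + \frac{1}{33}) = - (7 \cdot \frac{1}{3} \cdot 1 \left(-5\right) + \frac{1}{33}) = - (7 \left(- \frac{5}{3}\right) + \frac{1}{33}) = - (- \frac{35}{3} + \frac{1}{33}) = \left(-1\right) \left(- \frac{128}{11}\right) = \frac{128}{11} \approx 11.636$)
$O + t{\left(43,-64 \right)} = \frac{128}{11} - 35 = - \frac{257}{11}$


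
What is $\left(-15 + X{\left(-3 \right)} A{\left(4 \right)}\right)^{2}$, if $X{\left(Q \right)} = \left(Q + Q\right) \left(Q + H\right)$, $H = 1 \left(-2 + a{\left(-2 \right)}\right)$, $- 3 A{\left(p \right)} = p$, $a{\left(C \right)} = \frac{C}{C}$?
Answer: $2209$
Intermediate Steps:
$a{\left(C \right)} = 1$
$A{\left(p \right)} = - \frac{p}{3}$
$H = -1$ ($H = 1 \left(-2 + 1\right) = 1 \left(-1\right) = -1$)
$X{\left(Q \right)} = 2 Q \left(-1 + Q\right)$ ($X{\left(Q \right)} = \left(Q + Q\right) \left(Q - 1\right) = 2 Q \left(-1 + Q\right)$)
$\left(-15 + X{\left(-3 \right)} A{\left(4 \right)}\right)^{2} = \left(-15 + 2 \left(-3\right) \left(-1 - 3\right) \left(\left(- \frac{1}{3}\right) 4\right)\right)^{2} = \left(-15 + 2 \left(-3\right) \left(-4\right) \left(- \frac{4}{3}\right)\right)^{2} = \left(-15 + 24 \left(- \frac{4}{3}\right)\right)^{2} = \left(-15 - 32\right)^{2} = \left(-47\right)^{2} = 2209$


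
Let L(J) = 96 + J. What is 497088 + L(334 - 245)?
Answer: 497273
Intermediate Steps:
497088 + L(334 - 245) = 497088 + (96 + (334 - 245)) = 497088 + (96 + 89) = 497088 + 185 = 497273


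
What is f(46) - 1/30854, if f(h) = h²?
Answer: 65287063/30854 ≈ 2116.0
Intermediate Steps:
f(46) - 1/30854 = 46² - 1/30854 = 2116 - 1*1/30854 = 2116 - 1/30854 = 65287063/30854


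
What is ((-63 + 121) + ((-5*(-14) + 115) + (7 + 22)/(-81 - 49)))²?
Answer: 996096721/16900 ≈ 58941.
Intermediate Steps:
((-63 + 121) + ((-5*(-14) + 115) + (7 + 22)/(-81 - 49)))² = (58 + ((70 + 115) + 29/(-130)))² = (58 + (185 + 29*(-1/130)))² = (58 + (185 - 29/130))² = (58 + 24021/130)² = (31561/130)² = 996096721/16900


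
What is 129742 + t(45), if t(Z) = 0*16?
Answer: 129742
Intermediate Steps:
t(Z) = 0
129742 + t(45) = 129742 + 0 = 129742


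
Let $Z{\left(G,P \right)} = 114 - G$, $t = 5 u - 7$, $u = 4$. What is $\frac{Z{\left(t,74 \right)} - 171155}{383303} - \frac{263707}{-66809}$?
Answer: $\frac{89651737535}{25608090127} \approx 3.5009$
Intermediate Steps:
$t = 13$ ($t = 5 \cdot 4 - 7 = 20 - 7 = 13$)
$\frac{Z{\left(t,74 \right)} - 171155}{383303} - \frac{263707}{-66809} = \frac{\left(114 - 13\right) - 171155}{383303} - \frac{263707}{-66809} = \left(\left(114 - 13\right) - 171155\right) \frac{1}{383303} - - \frac{263707}{66809} = \left(101 - 171155\right) \frac{1}{383303} + \frac{263707}{66809} = \left(-171054\right) \frac{1}{383303} + \frac{263707}{66809} = - \frac{171054}{383303} + \frac{263707}{66809} = \frac{89651737535}{25608090127}$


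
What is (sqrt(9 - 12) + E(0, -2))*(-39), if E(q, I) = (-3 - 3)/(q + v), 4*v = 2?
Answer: 468 - 39*I*sqrt(3) ≈ 468.0 - 67.55*I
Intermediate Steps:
v = 1/2 (v = (1/4)*2 = 1/2 ≈ 0.50000)
E(q, I) = -6/(1/2 + q) (E(q, I) = (-3 - 3)/(q + 1/2) = -6/(1/2 + q))
(sqrt(9 - 12) + E(0, -2))*(-39) = (sqrt(9 - 12) - 12/(1 + 2*0))*(-39) = (sqrt(-3) - 12/(1 + 0))*(-39) = (I*sqrt(3) - 12/1)*(-39) = (I*sqrt(3) - 12*1)*(-39) = (I*sqrt(3) - 12)*(-39) = (-12 + I*sqrt(3))*(-39) = 468 - 39*I*sqrt(3)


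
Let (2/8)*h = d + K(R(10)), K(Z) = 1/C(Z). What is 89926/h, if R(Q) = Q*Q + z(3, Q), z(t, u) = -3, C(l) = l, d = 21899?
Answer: 4361411/4248408 ≈ 1.0266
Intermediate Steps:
R(Q) = -3 + Q**2 (R(Q) = Q*Q - 3 = Q**2 - 3 = -3 + Q**2)
K(Z) = 1/Z
h = 8496816/97 (h = 4*(21899 + 1/(-3 + 10**2)) = 4*(21899 + 1/(-3 + 100)) = 4*(21899 + 1/97) = 4*(2124204/97) = 8496816/97 ≈ 87596.)
89926/h = 89926/(8496816/97) = 89926*(97/8496816) = 4361411/4248408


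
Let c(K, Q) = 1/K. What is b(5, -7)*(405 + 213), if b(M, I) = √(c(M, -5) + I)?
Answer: 618*I*√170/5 ≈ 1611.5*I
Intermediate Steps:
b(M, I) = √(I + 1/M) (b(M, I) = √(1/M + I) = √(I + 1/M))
b(5, -7)*(405 + 213) = √(-7 + 1/5)*(405 + 213) = √(-7 + ⅕)*618 = √(-34/5)*618 = (I*√170/5)*618 = 618*I*√170/5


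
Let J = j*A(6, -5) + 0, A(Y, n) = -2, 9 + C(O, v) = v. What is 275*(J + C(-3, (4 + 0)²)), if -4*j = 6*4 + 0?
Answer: 5225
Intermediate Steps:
C(O, v) = -9 + v
j = -6 (j = -(6*4 + 0)/4 = -(24 + 0)/4 = -¼*24 = -6)
J = 12 (J = -6*(-2) + 0 = 12 + 0 = 12)
275*(J + C(-3, (4 + 0)²)) = 275*(12 + (-9 + (4 + 0)²)) = 275*(12 + (-9 + 4²)) = 275*(12 + (-9 + 16)) = 275*(12 + 7) = 275*19 = 5225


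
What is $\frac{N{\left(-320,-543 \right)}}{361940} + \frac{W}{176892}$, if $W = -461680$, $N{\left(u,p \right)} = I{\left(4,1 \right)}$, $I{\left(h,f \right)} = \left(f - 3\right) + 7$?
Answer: $- \frac{8354978737}{3201214524} \approx -2.6099$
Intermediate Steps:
$I{\left(h,f \right)} = 4 + f$ ($I{\left(h,f \right)} = \left(-3 + f\right) + 7 = 4 + f$)
$N{\left(u,p \right)} = 5$ ($N{\left(u,p \right)} = 4 + 1 = 5$)
$\frac{N{\left(-320,-543 \right)}}{361940} + \frac{W}{176892} = \frac{5}{361940} - \frac{461680}{176892} = 5 \cdot \frac{1}{361940} - \frac{115420}{44223} = \frac{1}{72388} - \frac{115420}{44223} = - \frac{8354978737}{3201214524}$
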